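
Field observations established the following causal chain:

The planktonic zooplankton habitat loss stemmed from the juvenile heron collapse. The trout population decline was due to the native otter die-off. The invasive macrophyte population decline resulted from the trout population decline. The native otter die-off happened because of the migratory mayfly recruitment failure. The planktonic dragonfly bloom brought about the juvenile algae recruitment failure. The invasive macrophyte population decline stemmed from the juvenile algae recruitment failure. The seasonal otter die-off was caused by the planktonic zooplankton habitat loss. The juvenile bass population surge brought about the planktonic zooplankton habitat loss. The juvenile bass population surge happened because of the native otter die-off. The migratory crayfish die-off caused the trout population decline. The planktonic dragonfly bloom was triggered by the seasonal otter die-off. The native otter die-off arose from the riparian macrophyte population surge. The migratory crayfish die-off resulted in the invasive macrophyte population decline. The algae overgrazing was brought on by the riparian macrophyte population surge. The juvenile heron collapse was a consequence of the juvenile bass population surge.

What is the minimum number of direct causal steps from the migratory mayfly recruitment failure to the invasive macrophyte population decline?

3

Shortest chain: the migratory mayfly recruitment failure → the native otter die-off → the trout population decline → the invasive macrophyte population decline.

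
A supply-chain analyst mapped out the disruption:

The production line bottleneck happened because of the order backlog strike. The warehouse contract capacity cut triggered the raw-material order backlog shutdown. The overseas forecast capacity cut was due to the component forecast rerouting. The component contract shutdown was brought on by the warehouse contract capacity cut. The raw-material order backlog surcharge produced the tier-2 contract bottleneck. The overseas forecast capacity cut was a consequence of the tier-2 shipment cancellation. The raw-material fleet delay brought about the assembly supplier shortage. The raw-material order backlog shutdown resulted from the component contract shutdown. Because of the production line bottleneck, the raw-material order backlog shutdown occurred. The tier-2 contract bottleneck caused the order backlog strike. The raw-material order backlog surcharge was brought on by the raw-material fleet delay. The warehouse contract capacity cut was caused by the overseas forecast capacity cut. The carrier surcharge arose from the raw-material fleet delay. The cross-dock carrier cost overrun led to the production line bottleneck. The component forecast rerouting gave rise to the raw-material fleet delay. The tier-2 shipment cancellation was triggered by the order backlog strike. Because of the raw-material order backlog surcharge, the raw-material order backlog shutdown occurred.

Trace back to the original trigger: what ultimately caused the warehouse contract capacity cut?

the component forecast rerouting

Tracing upstream from the warehouse contract capacity cut: the warehouse contract capacity cut ← the overseas forecast capacity cut ← the component forecast rerouting.
The component forecast rerouting has no stated cause, so it is the root.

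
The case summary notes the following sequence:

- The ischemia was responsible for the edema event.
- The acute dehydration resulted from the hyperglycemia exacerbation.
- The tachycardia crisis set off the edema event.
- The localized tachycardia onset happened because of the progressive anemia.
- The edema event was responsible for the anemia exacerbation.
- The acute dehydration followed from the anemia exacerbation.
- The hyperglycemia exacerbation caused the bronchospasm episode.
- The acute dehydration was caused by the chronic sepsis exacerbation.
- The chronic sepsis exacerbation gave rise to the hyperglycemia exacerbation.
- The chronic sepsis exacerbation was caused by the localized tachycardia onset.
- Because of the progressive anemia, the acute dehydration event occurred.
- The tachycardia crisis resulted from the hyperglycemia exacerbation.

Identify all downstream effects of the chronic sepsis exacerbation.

Direct effects: the hyperglycemia exacerbation, the acute dehydration.
2 steps out: the tachycardia crisis, the bronchospasm episode.
3 steps out: the edema event.
4 steps out: the anemia exacerbation.
Not reachable from it: the progressive anemia, the localized tachycardia onset, the acute dehydration event, the ischemia.

the acute dehydration, the anemia exacerbation, the bronchospasm episode, the edema event, the hyperglycemia exacerbation, the tachycardia crisis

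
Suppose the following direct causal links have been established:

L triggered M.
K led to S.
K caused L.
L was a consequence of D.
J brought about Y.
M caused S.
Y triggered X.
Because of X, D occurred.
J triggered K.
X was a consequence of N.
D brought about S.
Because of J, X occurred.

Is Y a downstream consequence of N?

No

N leads to X, D, L, M, S; Y is not among them.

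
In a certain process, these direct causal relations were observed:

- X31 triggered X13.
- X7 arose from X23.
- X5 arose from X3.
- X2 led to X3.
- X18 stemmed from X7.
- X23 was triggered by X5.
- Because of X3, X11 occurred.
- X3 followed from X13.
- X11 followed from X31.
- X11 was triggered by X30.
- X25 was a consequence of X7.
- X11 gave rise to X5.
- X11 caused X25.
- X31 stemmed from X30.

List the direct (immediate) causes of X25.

Upstream contributors include X30, X31, X2, X13, X3, X5, X23, but only X11, X7 feed directly into X25.

X11, X7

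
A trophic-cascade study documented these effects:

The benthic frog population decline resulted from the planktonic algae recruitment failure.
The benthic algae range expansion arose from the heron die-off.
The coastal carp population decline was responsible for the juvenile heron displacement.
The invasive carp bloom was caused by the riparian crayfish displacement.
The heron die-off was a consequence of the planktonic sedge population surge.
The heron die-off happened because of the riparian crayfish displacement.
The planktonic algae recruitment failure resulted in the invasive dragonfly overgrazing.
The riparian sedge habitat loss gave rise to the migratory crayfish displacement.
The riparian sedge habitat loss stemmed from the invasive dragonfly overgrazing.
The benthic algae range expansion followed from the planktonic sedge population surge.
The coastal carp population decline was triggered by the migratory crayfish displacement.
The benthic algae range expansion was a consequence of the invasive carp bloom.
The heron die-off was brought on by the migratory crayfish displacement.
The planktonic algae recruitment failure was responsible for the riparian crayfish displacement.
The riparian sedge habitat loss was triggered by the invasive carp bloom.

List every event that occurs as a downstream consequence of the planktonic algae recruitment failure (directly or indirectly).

the benthic algae range expansion, the benthic frog population decline, the coastal carp population decline, the heron die-off, the invasive carp bloom, the invasive dragonfly overgrazing, the juvenile heron displacement, the migratory crayfish displacement, the riparian crayfish displacement, the riparian sedge habitat loss

Direct effects: the invasive dragonfly overgrazing, the benthic frog population decline, the riparian crayfish displacement.
2 steps out: the invasive carp bloom, the riparian sedge habitat loss, the heron die-off.
3 steps out: the migratory crayfish displacement, the benthic algae range expansion.
4 steps out: the coastal carp population decline.
5 steps out: the juvenile heron displacement.
Not reachable from it: the planktonic sedge population surge.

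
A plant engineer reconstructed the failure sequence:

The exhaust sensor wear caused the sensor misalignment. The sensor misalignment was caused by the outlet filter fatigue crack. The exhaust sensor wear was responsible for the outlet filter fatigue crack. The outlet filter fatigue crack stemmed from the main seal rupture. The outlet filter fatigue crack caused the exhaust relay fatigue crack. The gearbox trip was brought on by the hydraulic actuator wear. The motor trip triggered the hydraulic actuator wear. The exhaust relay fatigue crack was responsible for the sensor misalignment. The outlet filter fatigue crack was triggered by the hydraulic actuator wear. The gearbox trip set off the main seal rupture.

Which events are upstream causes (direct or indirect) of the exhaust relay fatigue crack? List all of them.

Immediate cause of the exhaust relay fatigue crack: the outlet filter fatigue crack.
Further upstream: the motor trip, the hydraulic actuator wear, the gearbox trip, the main seal rupture, the exhaust sensor wear.

the exhaust sensor wear, the gearbox trip, the hydraulic actuator wear, the main seal rupture, the motor trip, the outlet filter fatigue crack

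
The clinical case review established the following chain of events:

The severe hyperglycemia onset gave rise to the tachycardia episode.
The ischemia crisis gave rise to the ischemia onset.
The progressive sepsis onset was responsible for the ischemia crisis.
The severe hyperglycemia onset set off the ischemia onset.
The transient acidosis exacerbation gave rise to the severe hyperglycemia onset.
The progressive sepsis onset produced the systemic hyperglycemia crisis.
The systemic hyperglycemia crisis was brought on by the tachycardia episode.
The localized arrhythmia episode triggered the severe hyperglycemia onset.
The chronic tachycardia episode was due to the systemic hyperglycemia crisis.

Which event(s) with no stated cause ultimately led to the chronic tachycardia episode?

the localized arrhythmia episode, the progressive sepsis onset, the transient acidosis exacerbation

Tracing upstream from the chronic tachycardia episode: the chronic tachycardia episode ← the systemic hyperglycemia crisis ← the tachycardia episode ← the severe hyperglycemia onset ← the localized arrhythmia episode.
A separate upstream branch: the chronic tachycardia episode ← the systemic hyperglycemia crisis ← the progressive sepsis onset.
A separate upstream branch: the chronic tachycardia episode ← the systemic hyperglycemia crisis ← the tachycardia episode ← the severe hyperglycemia onset ← the transient acidosis exacerbation.
Each of those chain origins has no stated cause.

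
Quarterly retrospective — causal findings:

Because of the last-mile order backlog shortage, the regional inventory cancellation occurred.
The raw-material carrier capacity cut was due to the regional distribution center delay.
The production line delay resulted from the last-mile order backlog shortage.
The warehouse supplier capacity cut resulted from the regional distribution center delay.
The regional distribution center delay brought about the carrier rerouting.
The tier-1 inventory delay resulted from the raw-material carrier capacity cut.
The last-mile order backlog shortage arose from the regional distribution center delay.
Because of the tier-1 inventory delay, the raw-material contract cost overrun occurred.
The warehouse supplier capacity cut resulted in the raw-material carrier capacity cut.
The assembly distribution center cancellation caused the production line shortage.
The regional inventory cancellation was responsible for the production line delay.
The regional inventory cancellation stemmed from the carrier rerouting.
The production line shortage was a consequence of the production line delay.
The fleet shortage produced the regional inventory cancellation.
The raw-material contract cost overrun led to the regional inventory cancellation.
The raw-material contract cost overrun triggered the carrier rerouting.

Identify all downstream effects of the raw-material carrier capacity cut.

the carrier rerouting, the production line delay, the production line shortage, the raw-material contract cost overrun, the regional inventory cancellation, the tier-1 inventory delay

Direct effects: the tier-1 inventory delay.
2 steps out: the raw-material contract cost overrun.
3 steps out: the carrier rerouting, the regional inventory cancellation.
4 steps out: the production line delay.
5 steps out: the production line shortage.
Not reachable from it: the regional distribution center delay, the warehouse supplier capacity cut, the last-mile order backlog shortage, the assembly distribution center cancellation, the fleet shortage.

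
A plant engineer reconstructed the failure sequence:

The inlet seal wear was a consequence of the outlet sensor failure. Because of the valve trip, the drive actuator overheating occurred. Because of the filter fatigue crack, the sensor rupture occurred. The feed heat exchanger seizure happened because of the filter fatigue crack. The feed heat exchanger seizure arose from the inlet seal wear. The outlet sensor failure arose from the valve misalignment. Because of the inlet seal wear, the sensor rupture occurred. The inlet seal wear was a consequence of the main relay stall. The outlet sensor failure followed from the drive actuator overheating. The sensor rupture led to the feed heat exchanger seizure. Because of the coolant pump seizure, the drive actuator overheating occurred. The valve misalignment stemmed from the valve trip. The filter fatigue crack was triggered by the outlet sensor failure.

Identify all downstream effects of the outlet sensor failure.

Direct effects: the filter fatigue crack, the inlet seal wear.
2 steps out: the sensor rupture, the feed heat exchanger seizure.
Not reachable from it: the main relay stall, the valve trip, the valve misalignment, the coolant pump seizure, the drive actuator overheating.

the feed heat exchanger seizure, the filter fatigue crack, the inlet seal wear, the sensor rupture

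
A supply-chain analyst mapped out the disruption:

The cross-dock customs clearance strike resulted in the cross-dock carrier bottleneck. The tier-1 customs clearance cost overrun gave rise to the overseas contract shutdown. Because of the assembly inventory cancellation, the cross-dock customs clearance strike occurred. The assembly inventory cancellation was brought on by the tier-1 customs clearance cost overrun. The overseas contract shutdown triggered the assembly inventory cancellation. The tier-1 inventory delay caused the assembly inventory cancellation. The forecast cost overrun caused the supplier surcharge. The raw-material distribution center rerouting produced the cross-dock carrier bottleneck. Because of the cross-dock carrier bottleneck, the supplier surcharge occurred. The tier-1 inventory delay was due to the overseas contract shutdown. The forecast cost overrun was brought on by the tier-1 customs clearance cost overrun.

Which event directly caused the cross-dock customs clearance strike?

the assembly inventory cancellation

Upstream contributors include the tier-1 customs clearance cost overrun, the overseas contract shutdown, the tier-1 inventory delay, but only the assembly inventory cancellation feeds directly into the cross-dock customs clearance strike.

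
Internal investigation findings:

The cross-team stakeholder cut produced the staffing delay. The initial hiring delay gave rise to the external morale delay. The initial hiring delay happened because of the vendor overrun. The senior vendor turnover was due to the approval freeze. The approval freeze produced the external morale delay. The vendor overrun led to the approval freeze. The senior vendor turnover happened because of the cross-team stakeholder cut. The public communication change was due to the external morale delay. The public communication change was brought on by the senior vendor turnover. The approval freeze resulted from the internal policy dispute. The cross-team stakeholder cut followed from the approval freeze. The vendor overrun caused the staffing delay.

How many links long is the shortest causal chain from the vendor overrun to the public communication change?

Shortest chain: the vendor overrun → the initial hiring delay → the external morale delay → the public communication change.

3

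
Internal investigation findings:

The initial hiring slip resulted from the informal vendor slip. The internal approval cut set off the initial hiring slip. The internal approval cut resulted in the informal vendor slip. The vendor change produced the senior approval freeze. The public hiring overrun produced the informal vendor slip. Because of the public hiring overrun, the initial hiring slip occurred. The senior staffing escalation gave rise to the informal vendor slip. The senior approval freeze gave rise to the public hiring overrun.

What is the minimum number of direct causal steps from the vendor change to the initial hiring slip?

3

Shortest chain: the vendor change → the senior approval freeze → the public hiring overrun → the initial hiring slip.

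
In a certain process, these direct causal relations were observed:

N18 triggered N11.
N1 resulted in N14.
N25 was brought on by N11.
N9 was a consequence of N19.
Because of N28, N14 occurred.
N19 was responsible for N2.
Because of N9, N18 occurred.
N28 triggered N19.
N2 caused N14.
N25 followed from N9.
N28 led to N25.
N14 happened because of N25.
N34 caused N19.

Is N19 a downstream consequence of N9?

N9 leads to N18, N11, N25, N14; N19 is not among them.

No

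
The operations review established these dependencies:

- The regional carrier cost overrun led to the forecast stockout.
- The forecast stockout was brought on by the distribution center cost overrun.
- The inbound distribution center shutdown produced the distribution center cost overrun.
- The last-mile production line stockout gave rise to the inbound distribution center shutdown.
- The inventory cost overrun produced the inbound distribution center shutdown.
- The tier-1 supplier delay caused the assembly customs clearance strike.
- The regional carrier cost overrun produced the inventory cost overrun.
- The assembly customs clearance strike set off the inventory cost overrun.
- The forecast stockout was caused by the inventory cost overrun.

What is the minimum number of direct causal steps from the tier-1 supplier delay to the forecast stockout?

Shortest chain: the tier-1 supplier delay → the assembly customs clearance strike → the inventory cost overrun → the forecast stockout.

3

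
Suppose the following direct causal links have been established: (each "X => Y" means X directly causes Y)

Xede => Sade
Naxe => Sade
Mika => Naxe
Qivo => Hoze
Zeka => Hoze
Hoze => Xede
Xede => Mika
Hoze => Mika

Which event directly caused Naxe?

Upstream contributors include Zeka, Hoze, Xede, Qivo, but only Mika feeds directly into Naxe.

Mika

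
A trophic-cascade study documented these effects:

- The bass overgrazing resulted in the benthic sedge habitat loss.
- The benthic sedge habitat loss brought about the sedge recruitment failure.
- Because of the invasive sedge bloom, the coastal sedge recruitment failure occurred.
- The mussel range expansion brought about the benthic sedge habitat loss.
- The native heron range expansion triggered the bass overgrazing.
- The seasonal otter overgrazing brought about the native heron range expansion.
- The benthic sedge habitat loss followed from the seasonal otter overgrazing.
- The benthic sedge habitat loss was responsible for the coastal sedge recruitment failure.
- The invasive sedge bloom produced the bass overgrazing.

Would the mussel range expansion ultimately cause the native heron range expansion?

No

The mussel range expansion leads to the benthic sedge habitat loss, the sedge recruitment failure, the coastal sedge recruitment failure; the native heron range expansion is not among them.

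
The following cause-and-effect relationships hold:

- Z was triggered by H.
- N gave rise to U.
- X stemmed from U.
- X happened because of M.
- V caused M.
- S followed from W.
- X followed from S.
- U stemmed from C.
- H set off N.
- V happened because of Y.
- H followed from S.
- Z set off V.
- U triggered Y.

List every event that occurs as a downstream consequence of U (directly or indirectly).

Direct effects: Y, X.
2 steps out: V.
3 steps out: M.
Not reachable from it: W, S, H, N, Z, C.

M, V, X, Y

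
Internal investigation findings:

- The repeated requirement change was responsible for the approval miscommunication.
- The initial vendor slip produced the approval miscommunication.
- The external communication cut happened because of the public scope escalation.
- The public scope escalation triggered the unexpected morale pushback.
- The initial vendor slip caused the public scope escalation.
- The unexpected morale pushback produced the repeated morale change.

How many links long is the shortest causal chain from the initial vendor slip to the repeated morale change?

Shortest chain: the initial vendor slip → the public scope escalation → the unexpected morale pushback → the repeated morale change.

3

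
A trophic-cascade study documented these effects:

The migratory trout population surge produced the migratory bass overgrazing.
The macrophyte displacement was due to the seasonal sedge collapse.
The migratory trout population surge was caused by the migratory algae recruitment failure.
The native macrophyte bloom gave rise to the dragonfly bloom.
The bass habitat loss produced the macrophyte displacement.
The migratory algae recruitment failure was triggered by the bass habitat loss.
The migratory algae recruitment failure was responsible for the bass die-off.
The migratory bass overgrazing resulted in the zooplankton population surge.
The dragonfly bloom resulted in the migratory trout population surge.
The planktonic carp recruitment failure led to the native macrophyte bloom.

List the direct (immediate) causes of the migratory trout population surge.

Upstream contributors include the bass habitat loss, the planktonic carp recruitment failure, the native macrophyte bloom, but only the dragonfly bloom, the migratory algae recruitment failure feed directly into the migratory trout population surge.

the dragonfly bloom, the migratory algae recruitment failure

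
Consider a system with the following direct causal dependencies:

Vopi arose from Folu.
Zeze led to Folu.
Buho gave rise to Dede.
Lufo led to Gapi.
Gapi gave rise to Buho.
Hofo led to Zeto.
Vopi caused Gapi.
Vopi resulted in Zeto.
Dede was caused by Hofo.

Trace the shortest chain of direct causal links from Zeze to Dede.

Zeze → Folu → Vopi → Gapi → Buho → Dede

Zeze → Folu
Folu → Vopi
Vopi → Gapi
Gapi → Buho
Buho → Dede
Length: 5 steps.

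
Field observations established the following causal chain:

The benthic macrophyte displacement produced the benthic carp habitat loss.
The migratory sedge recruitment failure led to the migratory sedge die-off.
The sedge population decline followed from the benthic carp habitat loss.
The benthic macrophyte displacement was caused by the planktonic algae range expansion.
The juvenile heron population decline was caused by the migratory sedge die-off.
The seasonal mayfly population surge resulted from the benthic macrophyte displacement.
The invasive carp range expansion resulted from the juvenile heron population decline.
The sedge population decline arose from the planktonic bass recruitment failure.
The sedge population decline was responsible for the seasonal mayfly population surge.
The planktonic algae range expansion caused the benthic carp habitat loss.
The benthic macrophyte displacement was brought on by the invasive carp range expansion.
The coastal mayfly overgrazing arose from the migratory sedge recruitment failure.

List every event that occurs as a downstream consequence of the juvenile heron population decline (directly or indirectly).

the benthic carp habitat loss, the benthic macrophyte displacement, the invasive carp range expansion, the seasonal mayfly population surge, the sedge population decline

Direct effects: the invasive carp range expansion.
2 steps out: the benthic macrophyte displacement.
3 steps out: the benthic carp habitat loss, the seasonal mayfly population surge.
4 steps out: the sedge population decline.
Not reachable from it: the migratory sedge recruitment failure, the coastal mayfly overgrazing, the planktonic algae range expansion, the migratory sedge die-off, the planktonic bass recruitment failure.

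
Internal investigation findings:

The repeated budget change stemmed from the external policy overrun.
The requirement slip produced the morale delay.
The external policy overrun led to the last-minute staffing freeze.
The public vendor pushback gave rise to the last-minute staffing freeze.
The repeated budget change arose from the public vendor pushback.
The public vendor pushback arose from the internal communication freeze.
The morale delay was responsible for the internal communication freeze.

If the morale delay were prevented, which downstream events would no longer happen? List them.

the internal communication freeze, the public vendor pushback

Downstream of the morale delay: the internal communication freeze, the public vendor pushback, the last-minute staffing freeze, the repeated budget change.
Of those, still caused via another path: the last-minute staffing freeze, the repeated budget change.
The remainder have no surviving cause.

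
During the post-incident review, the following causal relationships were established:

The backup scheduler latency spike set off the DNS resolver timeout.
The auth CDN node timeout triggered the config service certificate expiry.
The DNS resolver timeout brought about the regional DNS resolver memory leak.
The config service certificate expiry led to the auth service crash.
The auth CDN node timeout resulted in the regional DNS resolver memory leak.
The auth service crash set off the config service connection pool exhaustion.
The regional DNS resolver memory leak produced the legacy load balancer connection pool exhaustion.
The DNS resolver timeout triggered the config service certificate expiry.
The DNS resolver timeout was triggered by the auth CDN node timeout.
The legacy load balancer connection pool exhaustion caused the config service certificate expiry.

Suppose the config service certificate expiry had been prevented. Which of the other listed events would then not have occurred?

Downstream of the config service certificate expiry: the auth service crash, the config service connection pool exhaustion.

the auth service crash, the config service connection pool exhaustion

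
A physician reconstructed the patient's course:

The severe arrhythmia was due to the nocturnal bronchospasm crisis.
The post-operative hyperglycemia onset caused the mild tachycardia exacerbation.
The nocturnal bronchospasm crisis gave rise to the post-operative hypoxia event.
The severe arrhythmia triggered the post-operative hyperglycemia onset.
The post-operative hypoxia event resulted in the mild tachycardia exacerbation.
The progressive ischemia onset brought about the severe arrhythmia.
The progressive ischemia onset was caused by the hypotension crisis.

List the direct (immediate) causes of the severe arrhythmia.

Upstream contributors include the hypotension crisis, but only the nocturnal bronchospasm crisis, the progressive ischemia onset feed directly into the severe arrhythmia.

the nocturnal bronchospasm crisis, the progressive ischemia onset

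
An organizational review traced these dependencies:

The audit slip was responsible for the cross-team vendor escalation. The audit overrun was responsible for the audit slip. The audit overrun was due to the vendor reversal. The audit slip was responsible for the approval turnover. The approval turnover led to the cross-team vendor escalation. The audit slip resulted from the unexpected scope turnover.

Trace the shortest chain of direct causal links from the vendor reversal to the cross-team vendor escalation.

the vendor reversal → the audit overrun
the audit overrun → the audit slip
the audit slip → the cross-team vendor escalation
Length: 3 steps.

the vendor reversal → the audit overrun → the audit slip → the cross-team vendor escalation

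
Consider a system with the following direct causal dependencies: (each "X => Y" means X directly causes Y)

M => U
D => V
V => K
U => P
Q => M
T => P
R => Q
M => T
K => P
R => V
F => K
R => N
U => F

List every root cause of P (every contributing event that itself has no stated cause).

D, R

Tracing upstream from P: P ← K ← V ← D.
A separate upstream branch: P ← K ← V ← R.
Each of those chain origins has no stated cause.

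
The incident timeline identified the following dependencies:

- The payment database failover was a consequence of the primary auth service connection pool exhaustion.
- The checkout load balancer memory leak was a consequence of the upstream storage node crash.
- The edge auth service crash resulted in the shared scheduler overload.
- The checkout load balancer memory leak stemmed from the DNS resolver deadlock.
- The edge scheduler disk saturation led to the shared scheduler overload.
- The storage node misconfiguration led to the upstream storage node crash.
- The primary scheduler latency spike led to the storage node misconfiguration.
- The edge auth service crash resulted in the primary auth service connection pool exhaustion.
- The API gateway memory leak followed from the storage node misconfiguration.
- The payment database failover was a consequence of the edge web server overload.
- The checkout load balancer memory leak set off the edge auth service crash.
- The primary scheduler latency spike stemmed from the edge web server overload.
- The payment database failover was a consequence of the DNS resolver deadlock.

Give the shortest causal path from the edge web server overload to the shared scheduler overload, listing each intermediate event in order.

the edge web server overload → the primary scheduler latency spike → the storage node misconfiguration → the upstream storage node crash → the checkout load balancer memory leak → the edge auth service crash → the shared scheduler overload

the edge web server overload → the primary scheduler latency spike
the primary scheduler latency spike → the storage node misconfiguration
the storage node misconfiguration → the upstream storage node crash
the upstream storage node crash → the checkout load balancer memory leak
the checkout load balancer memory leak → the edge auth service crash
the edge auth service crash → the shared scheduler overload
Length: 6 steps.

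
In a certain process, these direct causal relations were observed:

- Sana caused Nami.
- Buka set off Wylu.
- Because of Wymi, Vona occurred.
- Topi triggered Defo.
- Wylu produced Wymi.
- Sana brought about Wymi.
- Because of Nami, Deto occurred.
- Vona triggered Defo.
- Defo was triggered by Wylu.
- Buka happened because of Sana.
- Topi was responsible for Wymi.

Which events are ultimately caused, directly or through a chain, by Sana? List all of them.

Direct effects: Buka, Wymi, Nami.
2 steps out: Wylu, Vona, Deto.
3 steps out: Defo.
Not reachable from it: Topi.

Buka, Defo, Deto, Nami, Vona, Wylu, Wymi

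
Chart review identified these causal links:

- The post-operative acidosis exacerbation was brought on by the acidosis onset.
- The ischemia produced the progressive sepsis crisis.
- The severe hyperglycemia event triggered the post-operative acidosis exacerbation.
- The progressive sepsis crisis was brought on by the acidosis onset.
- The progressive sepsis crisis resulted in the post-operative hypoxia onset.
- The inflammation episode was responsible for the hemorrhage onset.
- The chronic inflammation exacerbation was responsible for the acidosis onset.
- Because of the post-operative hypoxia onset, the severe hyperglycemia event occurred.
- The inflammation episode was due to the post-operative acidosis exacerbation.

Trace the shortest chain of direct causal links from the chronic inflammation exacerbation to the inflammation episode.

the chronic inflammation exacerbation → the acidosis onset
the acidosis onset → the post-operative acidosis exacerbation
the post-operative acidosis exacerbation → the inflammation episode
Length: 3 steps.

the chronic inflammation exacerbation → the acidosis onset → the post-operative acidosis exacerbation → the inflammation episode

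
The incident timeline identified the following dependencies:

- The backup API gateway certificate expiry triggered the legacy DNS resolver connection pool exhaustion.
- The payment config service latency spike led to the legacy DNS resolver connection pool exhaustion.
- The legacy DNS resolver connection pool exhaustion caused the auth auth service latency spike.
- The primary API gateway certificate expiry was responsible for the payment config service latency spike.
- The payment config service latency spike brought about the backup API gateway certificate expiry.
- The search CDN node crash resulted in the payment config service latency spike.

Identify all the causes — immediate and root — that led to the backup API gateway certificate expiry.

Immediate cause of the backup API gateway certificate expiry: the payment config service latency spike.
Further upstream: the search CDN node crash, the primary API gateway certificate expiry.

the payment config service latency spike, the primary API gateway certificate expiry, the search CDN node crash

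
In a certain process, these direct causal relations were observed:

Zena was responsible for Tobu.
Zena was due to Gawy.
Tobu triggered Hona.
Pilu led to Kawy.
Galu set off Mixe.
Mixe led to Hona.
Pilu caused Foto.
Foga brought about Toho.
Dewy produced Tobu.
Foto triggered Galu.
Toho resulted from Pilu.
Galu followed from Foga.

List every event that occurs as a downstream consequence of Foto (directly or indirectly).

Direct effects: Galu.
2 steps out: Mixe.
3 steps out: Hona.
Not reachable from it: Pilu, Kawy, Gawy, Foga, Toho, Dewy, Zena, Tobu.

Galu, Hona, Mixe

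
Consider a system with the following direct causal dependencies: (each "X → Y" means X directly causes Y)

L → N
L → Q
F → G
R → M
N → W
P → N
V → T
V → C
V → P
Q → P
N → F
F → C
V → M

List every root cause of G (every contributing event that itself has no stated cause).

Tracing upstream from G: G ← F ← N ← L.
A separate upstream branch: G ← F ← N ← P ← V.
Each of those chain origins has no stated cause.

L, V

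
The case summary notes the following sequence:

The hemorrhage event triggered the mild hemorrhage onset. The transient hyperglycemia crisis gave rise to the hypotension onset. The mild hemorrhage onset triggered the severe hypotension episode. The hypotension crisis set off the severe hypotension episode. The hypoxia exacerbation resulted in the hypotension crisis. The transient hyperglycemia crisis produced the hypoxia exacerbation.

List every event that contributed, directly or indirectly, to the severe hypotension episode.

the hemorrhage event, the hypotension crisis, the hypoxia exacerbation, the mild hemorrhage onset, the transient hyperglycemia crisis

Immediate causes of the severe hypotension episode: the hypotension crisis, the mild hemorrhage onset.
Further upstream: the transient hyperglycemia crisis, the hypoxia exacerbation, the hemorrhage event.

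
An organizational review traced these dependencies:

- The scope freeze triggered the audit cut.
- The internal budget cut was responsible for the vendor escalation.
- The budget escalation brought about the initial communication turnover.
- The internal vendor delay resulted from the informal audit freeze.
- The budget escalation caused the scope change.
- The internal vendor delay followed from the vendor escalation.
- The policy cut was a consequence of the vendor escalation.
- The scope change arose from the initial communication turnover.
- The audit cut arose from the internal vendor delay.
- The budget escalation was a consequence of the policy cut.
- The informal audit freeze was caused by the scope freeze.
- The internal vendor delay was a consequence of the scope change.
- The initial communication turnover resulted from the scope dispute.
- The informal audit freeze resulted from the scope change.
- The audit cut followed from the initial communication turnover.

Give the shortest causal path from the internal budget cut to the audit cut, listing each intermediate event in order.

the internal budget cut → the vendor escalation
the vendor escalation → the internal vendor delay
the internal vendor delay → the audit cut
Length: 3 steps.

the internal budget cut → the vendor escalation → the internal vendor delay → the audit cut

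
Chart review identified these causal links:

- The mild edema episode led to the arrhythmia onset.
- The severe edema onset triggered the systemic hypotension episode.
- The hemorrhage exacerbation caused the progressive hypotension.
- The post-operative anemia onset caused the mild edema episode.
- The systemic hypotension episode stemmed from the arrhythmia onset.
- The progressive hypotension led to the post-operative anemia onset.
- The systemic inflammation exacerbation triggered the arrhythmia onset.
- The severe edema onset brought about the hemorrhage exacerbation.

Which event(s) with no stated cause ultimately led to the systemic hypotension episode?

Tracing upstream from the systemic hypotension episode: the systemic hypotension episode ← the arrhythmia onset ← the systemic inflammation exacerbation.
A separate upstream branch: the systemic hypotension episode ← the severe edema onset.
Each of those chain origins has no stated cause.

the severe edema onset, the systemic inflammation exacerbation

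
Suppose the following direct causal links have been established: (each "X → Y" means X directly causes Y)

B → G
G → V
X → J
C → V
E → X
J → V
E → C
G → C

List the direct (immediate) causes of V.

C, G, J

Upstream contributors include E, X, B, but only C, G, J feed directly into V.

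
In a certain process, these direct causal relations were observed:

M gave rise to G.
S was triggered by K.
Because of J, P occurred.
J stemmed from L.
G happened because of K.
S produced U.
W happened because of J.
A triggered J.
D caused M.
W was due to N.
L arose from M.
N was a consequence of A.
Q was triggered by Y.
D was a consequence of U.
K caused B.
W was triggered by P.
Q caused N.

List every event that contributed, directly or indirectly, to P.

A, D, J, K, L, M, S, U

Immediate cause of P: J.
Further upstream: K, S, U, D, M, L, A.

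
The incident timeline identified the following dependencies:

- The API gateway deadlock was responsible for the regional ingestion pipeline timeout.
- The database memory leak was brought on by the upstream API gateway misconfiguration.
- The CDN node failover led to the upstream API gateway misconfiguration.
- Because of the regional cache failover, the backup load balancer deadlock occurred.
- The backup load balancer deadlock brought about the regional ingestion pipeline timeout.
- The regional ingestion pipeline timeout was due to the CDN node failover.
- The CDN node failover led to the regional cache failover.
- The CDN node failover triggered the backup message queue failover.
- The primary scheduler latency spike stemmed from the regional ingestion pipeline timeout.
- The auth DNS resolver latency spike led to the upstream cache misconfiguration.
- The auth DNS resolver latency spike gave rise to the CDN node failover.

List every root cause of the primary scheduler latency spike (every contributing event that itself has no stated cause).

Tracing upstream from the primary scheduler latency spike: the primary scheduler latency spike ← the regional ingestion pipeline timeout ← the CDN node failover ← the auth DNS resolver latency spike.
A separate upstream branch: the primary scheduler latency spike ← the regional ingestion pipeline timeout ← the API gateway deadlock.
Each of those chain origins has no stated cause.

the API gateway deadlock, the auth DNS resolver latency spike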